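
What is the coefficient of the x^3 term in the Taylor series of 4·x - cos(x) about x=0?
Expand to order 3: 4·x - cos(x) = x^2/2 + 4·x - 1 + O(x^4).
The coefficient of x^3 is 0.

Final answer: 0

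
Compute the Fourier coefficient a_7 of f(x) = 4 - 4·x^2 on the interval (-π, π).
a_7 = (1/π) ∫_{-π}^{π} f(x)·cos(7x) dx.
Evaluate the integral (use parity and integration by parts as needed): a_7 = 16/49.

Final answer: 16/49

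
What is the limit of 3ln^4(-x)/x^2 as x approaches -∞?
This is an ∞/∞ indeterminate form as x → -∞.
Compare growth rates of the dominant terms (exponentials ≫ polynomials ≫ logarithms), or apply L'Hôpital's rule; the quotient → 0.
Limit = 0.

Final answer: 0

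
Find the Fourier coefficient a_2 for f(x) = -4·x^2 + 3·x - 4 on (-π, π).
a_2 = (1/π) ∫_{-π}^{π} f(x)·cos(2x) dx.
Evaluate the integral (use parity and integration by parts as needed): a_2 = -4.

Final answer: -4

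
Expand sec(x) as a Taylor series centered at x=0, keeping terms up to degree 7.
61·x^6/720 + 5·x^4/24 + x^2/2 + 1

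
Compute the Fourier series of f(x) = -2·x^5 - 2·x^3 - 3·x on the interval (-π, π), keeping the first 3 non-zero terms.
(-462 - 4·π^4 + 76·π^2)·sin(x) + (-8·π^2 + 15 + 2·π^4)·sin(2·x) + (-4·π^4/3 - 250/81 + 44·π^2/27)·sin(3·x)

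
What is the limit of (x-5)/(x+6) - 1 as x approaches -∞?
Evaluate the dominant behaviour as x → -∞; each term tends to a finite value or vanishes.
Limit = 0.

Final answer: 0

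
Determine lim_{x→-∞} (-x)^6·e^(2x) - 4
The product is a 0·∞ indeterminate form at x → -∞.
Rewrite the product as (-x)^6 / e^(-2x) (an ∞/∞ form) and apply L'Hôpital, or use the standard hierarchy e^(2|x|) ≫ |(-x)^6| as x → -∞.
The indeterminate product → 0, so the limit = -4.

Final answer: -4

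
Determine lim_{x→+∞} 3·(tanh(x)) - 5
Evaluate the dominant behaviour as x → +∞; each term tends to a finite value or vanishes.
Limit = -2.

Final answer: -2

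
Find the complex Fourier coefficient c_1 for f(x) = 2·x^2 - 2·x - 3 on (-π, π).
Compute the real Fourier coefficients first: a_1 = -8, b_1 = -4.
Then c_1 = (a_1 − i·b_1)/2 = -4 + 2·i.

Final answer: -4 + 2·i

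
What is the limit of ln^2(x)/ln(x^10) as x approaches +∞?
This is an ∞/∞ indeterminate form as x → +∞.
Write ln(x^10) = 10·ln(x), reducing the quotient to ln(x)/10 → ∞.
Limit = ∞.

Final answer: ∞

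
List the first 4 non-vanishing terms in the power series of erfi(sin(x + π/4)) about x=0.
-√(2)·x^4·e^(1/2)/(3·√(π)) - √(2)·x^3·e^(1/2)/(3·√(π)) + √(2)·x·e^(1/2)/√(π) + erfi(√(2)/2)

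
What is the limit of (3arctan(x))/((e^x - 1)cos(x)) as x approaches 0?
Both numerator and denominator → 0 as x → 0; this is a 0/0 indeterminate form.
Expand each to leading order near x = 0: numerator ~ 3·x, denominator ~ x.
The limit of the ratio is 3.

Final answer: 3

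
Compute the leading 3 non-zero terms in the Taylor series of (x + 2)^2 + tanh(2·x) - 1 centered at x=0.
x^2 + 6·x + 3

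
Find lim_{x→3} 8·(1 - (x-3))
Direct substitution at x = 3 gives 8.

Final answer: 8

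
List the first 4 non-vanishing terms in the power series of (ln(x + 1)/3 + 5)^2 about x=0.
x^3 - 14·x^2/9 + 10·x/3 + 25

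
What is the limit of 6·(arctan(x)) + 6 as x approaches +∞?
Evaluate the dominant behaviour as x → +∞; each term tends to a finite value or vanishes.
Limit = 6 + 3·π.

Final answer: 6 + 3·π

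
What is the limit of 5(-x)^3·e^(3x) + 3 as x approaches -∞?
The product is a 0·∞ indeterminate form at x → -∞.
Rewrite the product as 5(-x)^3 / e^(-3x) (an ∞/∞ form) and apply L'Hôpital, or use the standard hierarchy e^(3|x|) ≫ |(-x)^3| as x → -∞.
The indeterminate product → 0, so the limit = 3.

Final answer: 3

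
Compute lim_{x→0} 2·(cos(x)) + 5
Direct substitution at x = 0 gives 7.

Final answer: 7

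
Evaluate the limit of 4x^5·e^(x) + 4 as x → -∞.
The product is a 0·∞ indeterminate form at x → -∞.
Rewrite the product as 4x^5 / e^(-x) (an ∞/∞ form) and apply L'Hôpital, or use the standard hierarchy e^(|x|) ≫ |x^5| as x → -∞.
The indeterminate product → 0, so the limit = 4.

Final answer: 4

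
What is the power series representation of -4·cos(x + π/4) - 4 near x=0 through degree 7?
-√(2)·x^7/2520 + √(2)·x^6/360 + √(2)·x^5/60 - √(2)·x^4/12 - √(2)·x^3/3 + √(2)·x^2 + 2·√(2)·x - 4 - 2·√(2)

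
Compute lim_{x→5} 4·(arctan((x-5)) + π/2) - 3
Direct substitution at x = 5 gives -3 + 2·π.

Final answer: -3 + 2·π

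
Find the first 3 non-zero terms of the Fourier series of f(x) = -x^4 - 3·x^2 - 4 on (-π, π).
(-36 + 8·π^2)·cos(x) - 2·π^2·cos(2·x) - π^4/5 - π^2 - 4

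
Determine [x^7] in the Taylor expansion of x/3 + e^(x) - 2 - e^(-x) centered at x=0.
Expand to order 7: x/3 + e^(x) - 2 - e^(-x) = x^7/2520 + x^5/60 + x^3/3 + 7·x/3 - 2 + O(x^8).
The coefficient of x^7 is 1/2520.

Final answer: 1/2520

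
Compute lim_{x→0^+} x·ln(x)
This is a 0·∞ indeterminate form at x → 0⁺.
Rewrite the product as ln(x) / x^(-1) and apply L'Hôpital, or use the standard hierarchy x^(-1) ≫ |ln x| as x → 0⁺.
The indeterminate product → 0, so the limit = 0.

Final answer: 0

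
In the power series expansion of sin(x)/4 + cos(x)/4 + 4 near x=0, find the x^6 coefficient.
Expand to order 6: sin(x)/4 + cos(x)/4 + 4 = -x^6/2880 + x^5/480 + x^4/96 - x^3/24 - x^2/8 + x/4 + 17/4 + O(x^7).
The coefficient of x^6 is -1/2880.

Final answer: -1/2880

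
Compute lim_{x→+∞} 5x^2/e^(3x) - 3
The quotient is an ∞/∞ indeterminate form as x → +∞.
The exponential denominator e^(3x) dominates the polynomial numerator (e^x ≫ x^2 as x → ∞), so the quotient → 0.
Adding the constant: 0 - 3 = -3. Limit = -3.

Final answer: -3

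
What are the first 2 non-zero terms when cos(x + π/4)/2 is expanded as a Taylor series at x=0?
-√(2)·x/4 + √(2)/4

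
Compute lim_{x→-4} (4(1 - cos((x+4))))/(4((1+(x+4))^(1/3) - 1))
Both numerator and denominator → 0 as x → -4; this is a 0/0 indeterminate form.
Expand each to leading order near x = -4: numerator ~ 2·(x + 4)^2, denominator ~ 4·(x + 4)/3.
The limit of the ratio is 0.

Final answer: 0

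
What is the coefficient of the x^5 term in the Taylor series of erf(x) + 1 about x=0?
Expand to order 5: erf(x) + 1 = x^5/(5·√(π)) - 2·x^3/(3·√(π)) + 2·x/√(π) + 1 + O(x^6).
The coefficient of x^5 is 1/(5·√(π)).

Final answer: 1/(5·√(π))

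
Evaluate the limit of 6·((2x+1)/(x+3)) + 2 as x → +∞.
Evaluate the dominant behaviour as x → +∞; each term tends to a finite value or vanishes.
Limit = 14.

Final answer: 14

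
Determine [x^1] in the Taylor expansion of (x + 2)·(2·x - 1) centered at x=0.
Expand to order 1: (x + 2)·(2·x - 1) = 3·x - 2 + O(x^2).
The coefficient of x^1 is 3.

Final answer: 3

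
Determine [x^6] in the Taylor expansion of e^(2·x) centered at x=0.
Expand to order 6: e^(2·x) = 4·x^6/45 + 4·x^5/15 + 2·x^4/3 + 4·x^3/3 + 2·x^2 + 2·x + 1 + O(x^7).
The coefficient of x^6 is 4/45.

Final answer: 4/45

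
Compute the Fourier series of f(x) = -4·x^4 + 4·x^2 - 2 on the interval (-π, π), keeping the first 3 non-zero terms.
(-208 + 32·π^2)·cos(x) + (16 - 8·π^2)·cos(2·x) - 4·π^4/5 - 2 + 4·π^2/3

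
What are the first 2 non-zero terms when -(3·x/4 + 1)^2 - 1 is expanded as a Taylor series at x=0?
-3·x/2 - 2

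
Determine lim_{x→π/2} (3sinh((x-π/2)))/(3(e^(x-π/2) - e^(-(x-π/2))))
Both numerator and denominator → 0 as x → π/2; this is a 0/0 indeterminate form.
Expand each to leading order near x = π/2: numerator ~ 3·(x - π/2), denominator ~ 6·(x - π/2).
The limit of the ratio is 1/2.

Final answer: 1/2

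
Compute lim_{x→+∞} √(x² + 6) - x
This is an ∞ − ∞ indeterminate form.
Multiply and divide by the conjugate √(x²+6) + x; the x² terms cancel, leaving 6/(√(x²+6)+x) → 0.
Limit = 0.

Final answer: 0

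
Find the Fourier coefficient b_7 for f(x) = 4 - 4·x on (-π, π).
b_7 = (1/π) ∫_{-π}^{π} f(x)·sin(7x) dx.
Evaluate the integral (use parity and integration by parts as needed): b_7 = -8/7.

Final answer: -8/7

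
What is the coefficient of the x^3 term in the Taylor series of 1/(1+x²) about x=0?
Expand to order 3: 1/(1+x²) = 1 - x^2 + O(x^4).
The coefficient of x^3 is 0.

Final answer: 0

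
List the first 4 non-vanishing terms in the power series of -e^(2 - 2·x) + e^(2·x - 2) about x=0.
x^3·(4·e^(-2)/3 + 4·e^(2)/3) + x^2·(-2·e^(2) + 2·e^(-2)) + x·(2·e^(-2) + 2·e^(2)) - e^(2) + e^(-2)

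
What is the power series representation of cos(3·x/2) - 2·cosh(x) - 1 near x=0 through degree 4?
49·x^4/384 - 17·x^2/8 - 2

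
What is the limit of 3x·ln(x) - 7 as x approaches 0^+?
The product is a 0·∞ indeterminate form at x → 0⁺.
Rewrite the product as 3·ln(x) / x^(-1) and apply L'Hôpital, or use the standard hierarchy x^(-1) ≫ |ln x| as x → 0⁺.
The indeterminate product → 0, so the limit = -7.

Final answer: -7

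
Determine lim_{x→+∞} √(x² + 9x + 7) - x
This is an ∞ − ∞ indeterminate form.
Multiply and divide by the conjugate √(x²+9x + 7) + x; the x² terms cancel, leaving (9x + 7)/(√(x²+9x + 7)+x) → 9/2.
Limit = 9/2.

Final answer: 9/2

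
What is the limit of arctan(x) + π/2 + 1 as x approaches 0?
Direct substitution at x = 0 gives 1 + π/2.

Final answer: 1 + π/2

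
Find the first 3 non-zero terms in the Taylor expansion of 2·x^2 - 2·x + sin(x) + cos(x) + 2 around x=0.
3·x^2/2 - x + 3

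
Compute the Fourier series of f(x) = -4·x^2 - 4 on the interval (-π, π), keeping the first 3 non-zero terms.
16·cos(x) - 4·cos(2·x) - 4·π^2/3 - 4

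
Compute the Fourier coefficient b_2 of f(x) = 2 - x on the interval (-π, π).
b_2 = (1/π) ∫_{-π}^{π} f(x)·sin(2x) dx.
Evaluate the integral (use parity and integration by parts as needed): b_2 = 1.

Final answer: 1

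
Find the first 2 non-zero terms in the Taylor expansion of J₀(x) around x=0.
1 - x^2/4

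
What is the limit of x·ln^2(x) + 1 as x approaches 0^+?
The product is a 0·∞ indeterminate form at x → 0⁺.
Rewrite the product as ln^2(x) / x^(-1) and apply L'Hôpital, or use the standard hierarchy x^(-1) ≫ |ln x|^2 as x → 0⁺.
The indeterminate product → 0, so the limit = 1.

Final answer: 1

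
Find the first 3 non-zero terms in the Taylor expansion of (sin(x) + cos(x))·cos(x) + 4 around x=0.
-x^2 + x + 5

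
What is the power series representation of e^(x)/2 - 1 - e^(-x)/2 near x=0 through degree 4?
x^3/6 + x - 1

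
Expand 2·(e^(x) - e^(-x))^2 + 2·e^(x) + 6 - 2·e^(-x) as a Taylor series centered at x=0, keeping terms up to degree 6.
16·x^6/45 + x^5/30 + 8·x^4/3 + 2·x^3/3 + 8·x^2 + 4·x + 6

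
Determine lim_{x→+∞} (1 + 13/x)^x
As x → +∞: this is the defining limit (1 + 13/x)^x → e^13.
Limit = e^(13).

Final answer: e^(13)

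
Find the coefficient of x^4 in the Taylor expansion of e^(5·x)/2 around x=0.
Expand to order 4: e^(5·x)/2 = 625·x^4/48 + 125·x^3/12 + 25·x^2/4 + 5·x/2 + 1/2 + O(x^5).
The coefficient of x^4 is 625/48.

Final answer: 625/48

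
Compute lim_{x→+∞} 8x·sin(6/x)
As x → +∞: let u = 6/x → 0⁺; then 8·x·sin(6/x) = 8·6·sin(u)/u → 8·6·1 = 48.
Limit = 48.

Final answer: 48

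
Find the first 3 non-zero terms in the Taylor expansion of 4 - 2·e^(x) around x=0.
-x^2 - 2·x + 2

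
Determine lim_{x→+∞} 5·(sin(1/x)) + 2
Evaluate the dominant behaviour as x → +∞; each term tends to a finite value or vanishes.
Limit = 2.

Final answer: 2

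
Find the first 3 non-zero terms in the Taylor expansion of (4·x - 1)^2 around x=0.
16·x^2 - 8·x + 1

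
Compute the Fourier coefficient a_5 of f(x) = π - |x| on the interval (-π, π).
a_5 = (1/π) ∫_{-π}^{π} f(x)·cos(5x) dx.
Evaluate the integral (use parity and integration by parts as needed): a_5 = 4/(25·π).

Final answer: 4/(25·π)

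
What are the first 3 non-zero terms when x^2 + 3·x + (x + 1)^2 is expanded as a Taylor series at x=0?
2·x^2 + 5·x + 1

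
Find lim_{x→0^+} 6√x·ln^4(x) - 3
The product is a 0·∞ indeterminate form at x → 0⁺.
Rewrite the product as 6·ln^4(x) / x^(-1/2) and apply L'Hôpital, or use the standard hierarchy x^(-1/2) ≫ |ln x|^4 as x → 0⁺.
The indeterminate product → 0, so the limit = -3.

Final answer: -3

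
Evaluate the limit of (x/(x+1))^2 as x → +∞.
As x → +∞: x/(x+1) = 1/(1 + 1/x) → 1, and the 2nd power of a limit-1 base also → 1.
Limit = 1.

Final answer: 1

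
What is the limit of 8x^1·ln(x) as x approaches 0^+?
This is a 0·∞ indeterminate form at x → 0⁺.
Rewrite the product as 8·ln(x) / x^(-1) and apply L'Hôpital, or use the standard hierarchy x^(-1) ≫ |ln x| as x → 0⁺.
The indeterminate product → 0, so the limit = 0.

Final answer: 0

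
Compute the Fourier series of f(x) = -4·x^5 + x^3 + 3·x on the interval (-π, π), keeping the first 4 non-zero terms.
(-966 - 8·π^4 + 162·π^2)·sin(x) + (-21·π^2 + 57/2 + 4·π^4)·sin(2·x) + (-8·π^4/3 - 194/81 + 178·π^2/27)·sin(3·x) + (-3·π^2 - 3/8 + 2·π^4)·sin(4·x)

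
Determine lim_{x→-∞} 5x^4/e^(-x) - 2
The quotient is an ∞/∞ indeterminate form as x → -∞.
Compare growth rates of the dominant terms (exponentials ≫ polynomials ≫ logarithms), or apply L'Hôpital's rule; the quotient → 0.
Adding the constant: 0 - 2 = -2. Limit = -2.

Final answer: -2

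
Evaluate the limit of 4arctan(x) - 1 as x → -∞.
Evaluate the dominant behaviour as x → -∞; each term tends to a finite value or vanishes.
Limit = -2·π - 1.

Final answer: -2·π - 1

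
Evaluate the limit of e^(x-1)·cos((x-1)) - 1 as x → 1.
Direct substitution at x = 1 gives 0.

Final answer: 0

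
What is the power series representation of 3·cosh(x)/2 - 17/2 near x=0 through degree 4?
x^4/16 + 3·x^2/4 - 7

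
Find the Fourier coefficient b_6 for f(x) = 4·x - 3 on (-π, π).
b_6 = (1/π) ∫_{-π}^{π} f(x)·sin(6x) dx.
Evaluate the integral (use parity and integration by parts as needed): b_6 = -4/3.

Final answer: -4/3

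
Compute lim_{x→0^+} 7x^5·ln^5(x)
This is a 0·∞ indeterminate form at x → 0⁺.
Rewrite the product as 7·ln^5(x) / x^(-5) and apply L'Hôpital, or use the standard hierarchy x^(-5) ≫ |ln x|^5 as x → 0⁺.
The indeterminate product → 0, so the limit = 0.

Final answer: 0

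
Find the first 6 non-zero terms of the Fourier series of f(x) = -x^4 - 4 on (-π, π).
(-48 + 8·π^2)·cos(x) + (3 - 2·π^2)·cos(2·x) + (-16/27 + 8·π^2/9)·cos(3·x) + (3/16 - π^2/2)·cos(4·x) + (-48/625 + 8·π^2/25)·cos(5·x) - π^4/5 - 4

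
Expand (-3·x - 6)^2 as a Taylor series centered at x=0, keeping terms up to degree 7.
9·x^2 + 36·x + 36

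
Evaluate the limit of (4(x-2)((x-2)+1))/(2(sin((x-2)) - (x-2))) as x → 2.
Both numerator and denominator → 0 as x → 2; this is a 0/0 indeterminate form.
Expand each to leading order near x = 2: numerator ~ 4·(x - 2), denominator ~ -(x - 2)^3/3.
The limit of the ratio is -∞.

Final answer: -∞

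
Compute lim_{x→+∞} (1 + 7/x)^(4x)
As x → +∞: write (1 + 7/x)^(4x) = ((1 + 7/x)^x)^4 → (e^7)^4 = e^28.
Limit = e^(28).

Final answer: e^(28)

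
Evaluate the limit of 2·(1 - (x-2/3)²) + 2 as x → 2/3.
Direct substitution at x = 2/3 gives 4.

Final answer: 4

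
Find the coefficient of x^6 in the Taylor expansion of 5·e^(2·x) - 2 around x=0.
Expand to order 6: 5·e^(2·x) - 2 = 4·x^6/9 + 4·x^5/3 + 10·x^4/3 + 20·x^3/3 + 10·x^2 + 10·x + 3 + O(x^7).
The coefficient of x^6 is 4/9.

Final answer: 4/9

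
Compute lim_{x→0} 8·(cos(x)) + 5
Direct substitution at x = 0 gives 13.

Final answer: 13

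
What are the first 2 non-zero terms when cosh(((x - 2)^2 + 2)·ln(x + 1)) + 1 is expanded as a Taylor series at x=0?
18·x^2 + 2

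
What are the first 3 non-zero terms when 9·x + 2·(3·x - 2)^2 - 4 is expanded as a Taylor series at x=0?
18·x^2 - 15·x + 4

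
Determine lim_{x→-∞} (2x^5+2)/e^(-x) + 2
The quotient is an ∞/∞ indeterminate form as x → -∞.
Compare growth rates of the dominant terms (exponentials ≫ polynomials ≫ logarithms), or apply L'Hôpital's rule; the quotient → 0.
Adding the constant: 0 + 2 = 2. Limit = 2.

Final answer: 2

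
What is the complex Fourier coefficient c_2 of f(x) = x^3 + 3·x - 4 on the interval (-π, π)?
Compute the real Fourier coefficients first: a_2 = 0, b_2 = -π^2 - 3/2.
Then c_2 = (a_2 − i·b_2)/2 = 3·i/4 + i·π^2/2.

Final answer: 3·i/4 + i·π^2/2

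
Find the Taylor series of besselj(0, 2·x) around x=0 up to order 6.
-x^6/36 + x^4/4 - x^2 + 1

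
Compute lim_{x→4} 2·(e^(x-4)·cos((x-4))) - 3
Direct substitution at x = 4 gives -1.

Final answer: -1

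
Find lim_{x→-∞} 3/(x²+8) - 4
Evaluate the dominant behaviour as x → -∞; each term tends to a finite value or vanishes.
Limit = -4.

Final answer: -4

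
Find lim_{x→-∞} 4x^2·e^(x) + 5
The product is a 0·∞ indeterminate form at x → -∞.
Rewrite the product as 4x^2 / e^(-x) (an ∞/∞ form) and apply L'Hôpital, or use the standard hierarchy e^(|x|) ≫ |x^2| as x → -∞.
The indeterminate product → 0, so the limit = 5.

Final answer: 5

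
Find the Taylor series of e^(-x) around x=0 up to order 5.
-x^5/120 + x^4/24 - x^3/6 + x^2/2 - x + 1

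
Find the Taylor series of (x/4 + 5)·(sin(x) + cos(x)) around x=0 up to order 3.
-23·x^3/24 - 9·x^2/4 + 21·x/4 + 5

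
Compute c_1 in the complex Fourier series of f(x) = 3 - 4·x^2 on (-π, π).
Compute the real Fourier coefficients first: a_1 = 16, b_1 = 0.
Then c_1 = (a_1 − i·b_1)/2 = 8.

Final answer: 8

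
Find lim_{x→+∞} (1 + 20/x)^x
As x → +∞: this is the defining limit (1 + 20/x)^x → e^20.
Limit = e^(20).

Final answer: e^(20)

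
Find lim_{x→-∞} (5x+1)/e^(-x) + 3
The quotient is an ∞/∞ indeterminate form as x → -∞.
Compare growth rates of the dominant terms (exponentials ≫ polynomials ≫ logarithms), or apply L'Hôpital's rule; the quotient → 0.
Adding the constant: 0 + 3 = 3. Limit = 3.

Final answer: 3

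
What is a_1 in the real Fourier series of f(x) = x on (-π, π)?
a_1 = (1/π) ∫_{-π}^{π} f(x)·cos(1x) dx.
Evaluate the integral (use parity and integration by parts as needed): a_1 = 0.

Final answer: 0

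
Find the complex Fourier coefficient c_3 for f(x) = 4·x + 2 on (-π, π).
Compute the real Fourier coefficients first: a_3 = 0, b_3 = 8/3.
Then c_3 = (a_3 − i·b_3)/2 = -4·i/3.

Final answer: -4·i/3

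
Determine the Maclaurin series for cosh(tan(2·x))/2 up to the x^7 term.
118·x^6/15 + 3·x^4 + x^2 + 1/2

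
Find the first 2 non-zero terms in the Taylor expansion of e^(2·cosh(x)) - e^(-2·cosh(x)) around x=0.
x^2·(e^(-2) + e^(2)) - e^(-2) + e^(2)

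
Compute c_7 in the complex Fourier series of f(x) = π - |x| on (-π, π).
Compute the real Fourier coefficients first: a_7 = 4/(49·π), b_7 = 0.
Then c_7 = (a_7 − i·b_7)/2 = 2/(49·π).

Final answer: 2/(49·π)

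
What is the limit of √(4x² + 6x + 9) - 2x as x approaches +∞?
As x → +∞: multiply by the conjugate to get (6x+9)/(√(4x²+6x+9)+2x); the denominator ~ 4x, so the limit is 6/4 = 3/2.
Limit = 3/2.

Final answer: 3/2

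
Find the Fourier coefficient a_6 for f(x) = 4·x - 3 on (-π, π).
a_6 = (1/π) ∫_{-π}^{π} f(x)·cos(6x) dx.
Evaluate the integral (use parity and integration by parts as needed): a_6 = 0.

Final answer: 0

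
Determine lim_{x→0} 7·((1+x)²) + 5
Direct substitution at x = 0 gives 12.

Final answer: 12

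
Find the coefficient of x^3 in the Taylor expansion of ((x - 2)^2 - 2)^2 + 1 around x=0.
Expand to order 3: ((x - 2)^2 - 2)^2 + 1 = -8·x^3 + 20·x^2 - 16·x + 5 + O(x^4).
The coefficient of x^3 is -8.

Final answer: -8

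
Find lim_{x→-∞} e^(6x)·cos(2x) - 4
Evaluate the dominant behaviour as x → -∞; each term tends to a finite value or vanishes.
Limit = -4.

Final answer: -4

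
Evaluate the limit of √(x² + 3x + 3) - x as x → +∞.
This is an ∞ − ∞ indeterminate form.
Multiply and divide by the conjugate √(x²+3x + 3) + x; the x² terms cancel, leaving (3x + 3)/(√(x²+3x + 3)+x) → 3/2.
Limit = 3/2.

Final answer: 3/2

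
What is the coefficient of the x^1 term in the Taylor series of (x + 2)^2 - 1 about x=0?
Expand to order 1: (x + 2)^2 - 1 = 4·x + 3 + O(x^2).
The coefficient of x^1 is 4.

Final answer: 4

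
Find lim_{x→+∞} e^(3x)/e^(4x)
This is an ∞/∞ indeterminate form as x → +∞.
Rewrite e^(3x)/e^(4x) = e^((3−4)x) = e^(-x); the exponent coefficient is -1 < 0 so e^(-x) → 0.
Limit = 0.

Final answer: 0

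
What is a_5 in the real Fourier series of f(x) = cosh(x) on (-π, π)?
a_5 = (1/π) ∫_{-π}^{π} f(x)·cos(5x) dx.
Evaluate the integral (use parity and integration by parts as needed): a_5 = -sinh(π)/(13·π).

Final answer: -sinh(π)/(13·π)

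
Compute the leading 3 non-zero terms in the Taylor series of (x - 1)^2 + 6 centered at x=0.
x^2 - 2·x + 7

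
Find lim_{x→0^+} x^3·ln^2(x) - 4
The product is a 0·∞ indeterminate form at x → 0⁺.
Rewrite the product as ln^2(x) / x^(-3) and apply L'Hôpital, or use the standard hierarchy x^(-3) ≫ |ln x|^2 as x → 0⁺.
The indeterminate product → 0, so the limit = -4.

Final answer: -4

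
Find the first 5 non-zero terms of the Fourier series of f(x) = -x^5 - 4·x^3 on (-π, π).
(-2·π^4 - 192 + 32·π^2)·sin(x) + (-π^2 + 3/2 + π^4)·sin(2·x) + (-2·π^4/3 - 32·π^2/27 + 64/81)·sin(3·x) + (-33/64 + 11·π^2/8 + π^4/2)·sin(4·x) + (-2·π^4/5 - 32·π^2/25 + 192/625)·sin(5·x)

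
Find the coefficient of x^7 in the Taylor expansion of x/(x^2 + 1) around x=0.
Expand to order 7: x/(x^2 + 1) = -x^7 + x^5 - x^3 + x + O(x^8).
The coefficient of x^7 is -1.

Final answer: -1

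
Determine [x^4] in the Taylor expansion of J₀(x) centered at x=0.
Expand to order 4: J₀(x) = x^4/64 - x^2/4 + 1 + O(x^5).
The coefficient of x^4 is 1/64.

Final answer: 1/64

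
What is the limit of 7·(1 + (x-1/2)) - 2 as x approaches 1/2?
Direct substitution at x = 1/2 gives 5.

Final answer: 5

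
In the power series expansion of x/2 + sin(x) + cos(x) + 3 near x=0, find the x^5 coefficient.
Expand to order 5: x/2 + sin(x) + cos(x) + 3 = x^5/120 + x^4/24 - x^3/6 - x^2/2 + 3·x/2 + 4 + O(x^6).
The coefficient of x^5 is 1/120.

Final answer: 1/120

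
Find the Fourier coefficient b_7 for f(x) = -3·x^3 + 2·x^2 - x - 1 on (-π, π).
b_7 = (1/π) ∫_{-π}^{π} f(x)·sin(7x) dx.
Evaluate the integral (use parity and integration by parts as needed): b_7 = -6·π^2/7 - 62/343.

Final answer: -6·π^2/7 - 62/343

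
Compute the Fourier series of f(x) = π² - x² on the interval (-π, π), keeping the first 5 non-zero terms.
4·cos(x) - cos(2·x) + 4·cos(3·x)/9 - cos(4·x)/4 + 2·π^2/3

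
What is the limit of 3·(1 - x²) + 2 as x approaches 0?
Direct substitution at x = 0 gives 5.

Final answer: 5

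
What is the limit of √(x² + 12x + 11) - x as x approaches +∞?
This is an ∞ − ∞ indeterminate form.
Multiply and divide by the conjugate √(x²+12x + 11) + x; the x² terms cancel, leaving (12x + 11)/(√(x²+12x + 11)+x) → 12/2 = 6.
Limit = 6.

Final answer: 6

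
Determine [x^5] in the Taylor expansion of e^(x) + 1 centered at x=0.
Expand to order 5: e^(x) + 1 = x^5/120 + x^4/24 + x^3/6 + x^2/2 + x + 2 + O(x^6).
The coefficient of x^5 is 1/120.

Final answer: 1/120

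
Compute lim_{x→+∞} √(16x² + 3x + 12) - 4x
As x → +∞: multiply by the conjugate to get (3x+12)/(√(16x²+3x+12)+4x); the denominator ~ 8x, so the limit is 3/8.
Limit = 3/8.

Final answer: 3/8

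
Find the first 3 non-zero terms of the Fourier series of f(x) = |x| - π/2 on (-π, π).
-4·cos(x)/π - 4·cos(3·x)/(9·π) - 4·cos(5·x)/(25·π)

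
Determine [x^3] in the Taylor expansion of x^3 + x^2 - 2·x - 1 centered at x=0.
Expand to order 3: x^3 + x^2 - 2·x - 1 = x^3 + x^2 - 2·x - 1 + O(x^4).
The coefficient of x^3 is 1.

Final answer: 1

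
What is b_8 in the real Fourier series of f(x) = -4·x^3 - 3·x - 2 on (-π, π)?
b_8 = (1/π) ∫_{-π}^{π} f(x)·sin(8x) dx.
Evaluate the integral (use parity and integration by parts as needed): b_8 = 21/32 + π^2.

Final answer: 21/32 + π^2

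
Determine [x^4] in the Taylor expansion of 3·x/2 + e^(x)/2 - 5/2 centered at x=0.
Expand to order 4: 3·x/2 + e^(x)/2 - 5/2 = x^4/48 + x^3/12 + x^2/4 + 2·x - 2 + O(x^5).
The coefficient of x^4 is 1/48.

Final answer: 1/48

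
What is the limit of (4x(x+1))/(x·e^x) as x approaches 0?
Both numerator and denominator → 0 as x → 0; this is a 0/0 indeterminate form.
Expand each to leading order near x = 0: numerator ~ 4·x, denominator ~ x.
The limit of the ratio is 4.

Final answer: 4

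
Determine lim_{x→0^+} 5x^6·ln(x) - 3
The product is a 0·∞ indeterminate form at x → 0⁺.
Rewrite the product as 5·ln(x) / x^(-6) and apply L'Hôpital, or use the standard hierarchy x^(-6) ≫ |ln x| as x → 0⁺.
The indeterminate product → 0, so the limit = -3.

Final answer: -3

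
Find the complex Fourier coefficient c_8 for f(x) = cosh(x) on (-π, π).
Compute the real Fourier coefficients first: a_8 = 2·sinh(π)/(65·π), b_8 = 0.
Then c_8 = (a_8 − i·b_8)/2 = sinh(π)/(65·π).

Final answer: sinh(π)/(65·π)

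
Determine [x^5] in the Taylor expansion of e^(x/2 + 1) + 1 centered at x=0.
Expand to order 5: e^(x/2 + 1) + 1 = e·x^5/3840 + e·x^4/384 + e·x^3/48 + e·x^2/8 + e·x/2 + 1 + e + O(x^6).
The coefficient of x^5 is e/3840.

Final answer: e/3840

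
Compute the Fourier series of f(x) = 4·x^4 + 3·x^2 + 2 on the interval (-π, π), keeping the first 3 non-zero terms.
(180 - 32·π^2)·cos(x) + (-9 + 8·π^2)·cos(2·x) + 2 + π^2 + 4·π^4/5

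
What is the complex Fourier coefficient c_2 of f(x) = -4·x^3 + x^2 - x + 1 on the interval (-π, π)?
Compute the real Fourier coefficients first: a_2 = 1, b_2 = -5 + 4·π^2.
Then c_2 = (a_2 − i·b_2)/2 = 1/2 - 2·i·π^2 + 5·i/2.

Final answer: 1/2 - 2·i·π^2 + 5·i/2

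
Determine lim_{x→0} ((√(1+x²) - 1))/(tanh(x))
Both numerator and denominator → 0 as x → 0; this is a 0/0 indeterminate form.
Expand each to leading order near x = 0: numerator ~ x^2/2, denominator ~ x.
The limit of the ratio is 0.

Final answer: 0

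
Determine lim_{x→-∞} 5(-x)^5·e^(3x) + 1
The product is a 0·∞ indeterminate form at x → -∞.
Rewrite the product as 5(-x)^5 / e^(-3x) (an ∞/∞ form) and apply L'Hôpital, or use the standard hierarchy e^(3|x|) ≫ |(-x)^5| as x → -∞.
The indeterminate product → 0, so the limit = 1.

Final answer: 1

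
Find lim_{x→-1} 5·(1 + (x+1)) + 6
Direct substitution at x = -1 gives 11.

Final answer: 11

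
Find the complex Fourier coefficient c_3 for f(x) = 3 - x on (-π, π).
Compute the real Fourier coefficients first: a_3 = 0, b_3 = -2/3.
Then c_3 = (a_3 − i·b_3)/2 = i/3.

Final answer: i/3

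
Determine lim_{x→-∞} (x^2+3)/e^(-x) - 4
The quotient is an ∞/∞ indeterminate form as x → -∞.
Compare growth rates of the dominant terms (exponentials ≫ polynomials ≫ logarithms), or apply L'Hôpital's rule; the quotient → 0.
Adding the constant: 0 - 4 = -4. Limit = -4.

Final answer: -4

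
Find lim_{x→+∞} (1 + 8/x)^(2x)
As x → +∞: write (1 + 8/x)^(2x) = ((1 + 8/x)^x)^2 → (e^8)^2 = e^16.
Limit = e^(16).

Final answer: e^(16)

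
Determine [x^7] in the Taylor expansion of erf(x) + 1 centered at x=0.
Expand to order 7: erf(x) + 1 = -x^7/(21·√(π)) + x^5/(5·√(π)) - 2·x^3/(3·√(π)) + 2·x/√(π) + 1 + O(x^8).
The coefficient of x^7 is -1/(21·√(π)).

Final answer: -1/(21·√(π))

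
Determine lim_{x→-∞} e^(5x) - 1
Evaluate the dominant behaviour as x → -∞; each term tends to a finite value or vanishes.
Limit = -1.

Final answer: -1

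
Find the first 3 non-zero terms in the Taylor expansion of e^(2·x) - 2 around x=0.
2·x^2 + 2·x - 1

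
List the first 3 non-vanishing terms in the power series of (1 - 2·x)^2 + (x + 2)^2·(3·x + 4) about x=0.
20·x^2 + 24·x + 17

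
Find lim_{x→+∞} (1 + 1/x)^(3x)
As x → +∞: write (1 + 1/x)^(3x) = ((1 + 1/x)^x)^3 → (e^1)^3 = e^3.
Limit = e^(3).

Final answer: e^(3)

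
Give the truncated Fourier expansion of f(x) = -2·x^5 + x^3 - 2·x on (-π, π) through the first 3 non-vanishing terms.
(-496 - 4·π^4 + 82·π^2)·sin(x) + (-11·π^2 + 37/2 + 2·π^4)·sin(2·x) + (-4·π^4/3 - 304/81 + 98·π^2/27)·sin(3·x)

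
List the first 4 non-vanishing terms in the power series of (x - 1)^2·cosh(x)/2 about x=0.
-x^3/2 + 3·x^2/4 - x + 1/2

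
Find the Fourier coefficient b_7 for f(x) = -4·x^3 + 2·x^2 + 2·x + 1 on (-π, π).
b_7 = (1/π) ∫_{-π}^{π} f(x)·sin(7x) dx.
Evaluate the integral (use parity and integration by parts as needed): b_7 = 244/343 - 8·π^2/7.

Final answer: 244/343 - 8·π^2/7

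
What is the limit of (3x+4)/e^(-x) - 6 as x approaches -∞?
The quotient is an ∞/∞ indeterminate form as x → -∞.
Compare growth rates of the dominant terms (exponentials ≫ polynomials ≫ logarithms), or apply L'Hôpital's rule; the quotient → 0.
Adding the constant: 0 - 6 = -6. Limit = -6.

Final answer: -6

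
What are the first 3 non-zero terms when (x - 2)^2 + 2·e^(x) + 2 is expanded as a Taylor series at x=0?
2·x^2 - 2·x + 8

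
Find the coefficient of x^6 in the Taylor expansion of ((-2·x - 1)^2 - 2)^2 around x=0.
Expand to order 6: ((-2·x - 1)^2 - 2)^2 = 16·x^4 + 32·x^3 + 8·x^2 - 8·x + 1 + O(x^7).
The coefficient of x^6 is 0.

Final answer: 0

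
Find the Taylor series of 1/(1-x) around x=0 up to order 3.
x^3 + x^2 + x + 1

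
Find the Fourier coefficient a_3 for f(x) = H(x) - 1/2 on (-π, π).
a_3 = (1/π) ∫_{-π}^{π} f(x)·cos(3x) dx.
Evaluate the integral (use parity and integration by parts as needed): a_3 = 0.

Final answer: 0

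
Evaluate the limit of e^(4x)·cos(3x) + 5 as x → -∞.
Evaluate the dominant behaviour as x → -∞; each term tends to a finite value or vanishes.
Limit = 5.

Final answer: 5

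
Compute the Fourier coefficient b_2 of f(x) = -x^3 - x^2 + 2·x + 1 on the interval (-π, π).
b_2 = (1/π) ∫_{-π}^{π} f(x)·sin(2x) dx.
Evaluate the integral (use parity and integration by parts as needed): b_2 = -7/2 + π^2.

Final answer: -7/2 + π^2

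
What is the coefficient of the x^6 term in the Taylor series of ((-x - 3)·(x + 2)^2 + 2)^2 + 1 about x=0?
Expand to order 6: ((-x - 3)·(x + 2)^2 + 2)^2 + 1 = x^6 + 14·x^5 + 81·x^4 + 244·x^3 + 396·x^2 + 320·x + 101 + O(x^7).
The coefficient of x^6 is 1.

Final answer: 1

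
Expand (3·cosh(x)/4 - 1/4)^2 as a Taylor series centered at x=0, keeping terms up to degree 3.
3·x^2/8 + 1/4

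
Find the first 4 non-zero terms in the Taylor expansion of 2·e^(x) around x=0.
x^3/3 + x^2 + 2·x + 2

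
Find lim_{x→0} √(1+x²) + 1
Direct substitution at x = 0 gives 2.

Final answer: 2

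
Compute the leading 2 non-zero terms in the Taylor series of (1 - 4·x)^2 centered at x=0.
1 - 8·x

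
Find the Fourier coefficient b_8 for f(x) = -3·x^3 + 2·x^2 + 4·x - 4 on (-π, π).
b_8 = (1/π) ∫_{-π}^{π} f(x)·sin(8x) dx.
Evaluate the integral (use parity and integration by parts as needed): b_8 = -137/128 + 3·π^2/4.

Final answer: -137/128 + 3·π^2/4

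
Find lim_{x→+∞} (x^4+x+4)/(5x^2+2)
This is an ∞/∞ indeterminate form as x → +∞.
Divide numerator and denominator by x^4 and let the lower-order terms vanish; the numerator's degree 4 exceeds the denominator's degree 2, so the quotient diverges.
Limit = ∞.

Final answer: ∞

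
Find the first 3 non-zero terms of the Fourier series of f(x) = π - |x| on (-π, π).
4·cos(x)/π + 4·cos(3·x)/(9·π) + π/2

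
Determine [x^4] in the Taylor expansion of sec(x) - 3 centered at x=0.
Expand to order 4: sec(x) - 3 = 5·x^4/24 + x^2/2 - 2 + O(x^5).
The coefficient of x^4 is 5/24.

Final answer: 5/24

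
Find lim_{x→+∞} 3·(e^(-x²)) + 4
Evaluate the dominant behaviour as x → +∞; each term tends to a finite value or vanishes.
Limit = 4.

Final answer: 4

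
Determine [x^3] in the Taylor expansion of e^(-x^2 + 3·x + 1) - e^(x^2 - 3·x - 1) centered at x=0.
15·e^(-1)/2 + 3·e/2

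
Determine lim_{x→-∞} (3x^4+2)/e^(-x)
This is an ∞/∞ indeterminate form as x → -∞.
Compare growth rates of the dominant terms (exponentials ≫ polynomials ≫ logarithms), or apply L'Hôpital's rule; the quotient → 0.
Limit = 0.

Final answer: 0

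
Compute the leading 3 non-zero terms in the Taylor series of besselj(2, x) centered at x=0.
x^6/3072 - x^4/96 + x^2/8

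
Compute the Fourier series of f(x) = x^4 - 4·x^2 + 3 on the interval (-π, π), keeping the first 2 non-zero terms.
(64 - 8·π^2)·cos(x) - 4·π^2/3 + 3 + π^4/5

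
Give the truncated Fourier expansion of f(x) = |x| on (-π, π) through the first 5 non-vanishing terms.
-4·cos(x)/π - 4·cos(3·x)/(9·π) - 4·cos(5·x)/(25·π) - 4·cos(7·x)/(49·π) + π/2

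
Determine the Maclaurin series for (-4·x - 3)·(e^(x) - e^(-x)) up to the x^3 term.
-x^3 - 8·x^2 - 6·x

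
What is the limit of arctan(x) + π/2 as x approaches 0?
Direct substitution at x = 0 gives π/2.

Final answer: π/2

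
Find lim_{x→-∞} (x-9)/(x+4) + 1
Evaluate the dominant behaviour as x → -∞; each term tends to a finite value or vanishes.
Limit = 2.

Final answer: 2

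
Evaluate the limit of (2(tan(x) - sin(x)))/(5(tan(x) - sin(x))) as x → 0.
Both numerator and denominator → 0 as x → 0; this is a 0/0 indeterminate form.
Expand each to leading order near x = 0: numerator ~ x^3, denominator ~ 5·x^3/2.
The limit of the ratio is 2/5.

Final answer: 2/5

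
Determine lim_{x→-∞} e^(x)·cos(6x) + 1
Evaluate the dominant behaviour as x → -∞; each term tends to a finite value or vanishes.
Limit = 1.

Final answer: 1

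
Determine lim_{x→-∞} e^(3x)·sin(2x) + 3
Evaluate the dominant behaviour as x → -∞; each term tends to a finite value or vanishes.
Limit = 3.

Final answer: 3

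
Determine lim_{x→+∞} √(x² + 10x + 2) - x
As x → +∞: multiply by the conjugate to get (10x+2)/(√(x²+10x+2)+x); the denominator ~ 2x, so the limit is 10/2 = 5.
Limit = 5.

Final answer: 5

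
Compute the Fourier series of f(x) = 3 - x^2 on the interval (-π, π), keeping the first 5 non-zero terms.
4·cos(x) - cos(2·x) + 4·cos(3·x)/9 - cos(4·x)/4 - π^2/3 + 3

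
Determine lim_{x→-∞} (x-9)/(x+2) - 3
Evaluate the dominant behaviour as x → -∞; each term tends to a finite value or vanishes.
Limit = -2.

Final answer: -2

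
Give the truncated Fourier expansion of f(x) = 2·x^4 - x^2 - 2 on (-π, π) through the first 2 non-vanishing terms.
(100 - 16·π^2)·cos(x) - π^2/3 - 2 + 2·π^4/5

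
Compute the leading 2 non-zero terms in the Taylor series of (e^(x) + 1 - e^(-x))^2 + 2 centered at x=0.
4·x + 3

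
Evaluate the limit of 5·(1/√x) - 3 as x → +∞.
Evaluate the dominant behaviour as x → +∞; each term tends to a finite value or vanishes.
Limit = -3.

Final answer: -3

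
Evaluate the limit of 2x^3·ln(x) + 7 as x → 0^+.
The product is a 0·∞ indeterminate form at x → 0⁺.
Rewrite the product as 2·ln(x) / x^(-3) and apply L'Hôpital, or use the standard hierarchy x^(-3) ≫ |ln x| as x → 0⁺.
The indeterminate product → 0, so the limit = 7.

Final answer: 7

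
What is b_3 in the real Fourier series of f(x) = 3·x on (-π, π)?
b_3 = (1/π) ∫_{-π}^{π} f(x)·sin(3x) dx.
Evaluate the integral (use parity and integration by parts as needed): b_3 = 2.

Final answer: 2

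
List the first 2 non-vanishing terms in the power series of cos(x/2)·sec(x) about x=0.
3·x^2/8 + 1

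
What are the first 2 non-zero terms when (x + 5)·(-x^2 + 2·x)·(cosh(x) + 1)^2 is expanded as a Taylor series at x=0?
-12·x^2 + 40·x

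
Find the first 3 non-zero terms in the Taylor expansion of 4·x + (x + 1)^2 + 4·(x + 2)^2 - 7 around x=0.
5·x^2 + 22·x + 10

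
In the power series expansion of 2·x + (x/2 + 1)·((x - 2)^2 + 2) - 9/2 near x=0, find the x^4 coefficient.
Expand to order 4: 2·x + (x/2 + 1)·((x - 2)^2 + 2) - 9/2 = x^3/2 - x^2 + x + 3/2 + O(x^5).
The coefficient of x^4 is 0.

Final answer: 0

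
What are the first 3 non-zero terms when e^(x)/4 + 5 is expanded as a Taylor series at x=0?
x^2/8 + x/4 + 21/4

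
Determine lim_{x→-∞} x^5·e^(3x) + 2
The product is a 0·∞ indeterminate form at x → -∞.
Rewrite the product as x^5 / e^(-3x) (an ∞/∞ form) and apply L'Hôpital, or use the standard hierarchy e^(3|x|) ≫ |x^5| as x → -∞.
The indeterminate product → 0, so the limit = 2.

Final answer: 2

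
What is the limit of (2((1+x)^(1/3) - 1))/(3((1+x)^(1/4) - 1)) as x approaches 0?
Both numerator and denominator → 0 as x → 0; this is a 0/0 indeterminate form.
Expand each to leading order near x = 0: numerator ~ 2·x/3, denominator ~ 3·x/4.
The limit of the ratio is 8/9.

Final answer: 8/9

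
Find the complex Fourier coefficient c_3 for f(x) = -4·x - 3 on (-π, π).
Compute the real Fourier coefficients first: a_3 = 0, b_3 = -8/3.
Then c_3 = (a_3 − i·b_3)/2 = 4·i/3.

Final answer: 4·i/3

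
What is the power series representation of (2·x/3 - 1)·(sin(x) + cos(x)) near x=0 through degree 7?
-11·x^7/15120 + x^6/144 + 7·x^5/360 - 11·x^4/72 - x^3/6 + 7·x^2/6 - x/3 - 1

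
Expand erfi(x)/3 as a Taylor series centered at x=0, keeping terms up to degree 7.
x^7/(63·√(π)) + x^5/(15·√(π)) + 2·x^3/(9·√(π)) + 2·x/(3·√(π))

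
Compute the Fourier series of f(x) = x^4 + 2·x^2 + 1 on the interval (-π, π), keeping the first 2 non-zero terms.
(40 - 8·π^2)·cos(x) + 1 + 2·π^2/3 + π^4/5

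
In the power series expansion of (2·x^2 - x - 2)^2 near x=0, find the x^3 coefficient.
Expand to order 3: (2·x^2 - x - 2)^2 = -4·x^3 - 7·x^2 + 4·x + 4 + O(x^4).
The coefficient of x^3 is -4.

Final answer: -4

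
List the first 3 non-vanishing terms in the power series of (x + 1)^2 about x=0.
x^2 + 2·x + 1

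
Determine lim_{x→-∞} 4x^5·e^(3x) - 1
The product is a 0·∞ indeterminate form at x → -∞.
Rewrite the product as 4x^5 / e^(-3x) (an ∞/∞ form) and apply L'Hôpital, or use the standard hierarchy e^(3|x|) ≫ |x^5| as x → -∞.
The indeterminate product → 0, so the limit = -1.

Final answer: -1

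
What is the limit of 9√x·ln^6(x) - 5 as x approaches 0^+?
The product is a 0·∞ indeterminate form at x → 0⁺.
Rewrite the product as 9·ln^6(x) / x^(-1/2) and apply L'Hôpital, or use the standard hierarchy x^(-1/2) ≫ |ln x|^6 as x → 0⁺.
The indeterminate product → 0, so the limit = -5.

Final answer: -5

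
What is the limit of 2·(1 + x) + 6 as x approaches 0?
Direct substitution at x = 0 gives 8.

Final answer: 8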